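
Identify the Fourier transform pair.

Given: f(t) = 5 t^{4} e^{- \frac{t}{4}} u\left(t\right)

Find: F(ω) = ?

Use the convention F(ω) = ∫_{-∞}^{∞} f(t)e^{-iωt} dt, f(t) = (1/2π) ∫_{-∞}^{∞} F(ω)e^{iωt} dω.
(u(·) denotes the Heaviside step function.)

F(ω) = \frac{122880}{\left(4 i \omega + 1\right)^{5}}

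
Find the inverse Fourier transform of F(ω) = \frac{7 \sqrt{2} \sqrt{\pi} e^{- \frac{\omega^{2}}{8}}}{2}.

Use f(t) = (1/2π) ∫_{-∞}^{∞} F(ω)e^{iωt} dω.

f(t) = 7 e^{- 2 t^{2}}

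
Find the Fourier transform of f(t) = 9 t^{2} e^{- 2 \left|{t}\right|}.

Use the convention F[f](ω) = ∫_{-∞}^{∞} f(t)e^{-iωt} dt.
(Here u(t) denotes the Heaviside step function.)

F(ω) = \frac{72 \left(4 - 3 \omega^{2}\right)}{\left(\omega^{2} + 4\right)^{3}}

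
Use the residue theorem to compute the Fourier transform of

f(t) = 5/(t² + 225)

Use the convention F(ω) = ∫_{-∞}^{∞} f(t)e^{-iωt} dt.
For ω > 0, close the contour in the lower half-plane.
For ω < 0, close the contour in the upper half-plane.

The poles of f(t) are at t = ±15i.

Let g(z) = f(z)e^{-iωz}; for large |z| the factor e^{-iωz} decays in the lower half-plane when ω > 0 and in the upper half-plane when ω < 0.

Case ω > 0 (lower half-plane, clockwise contour ⇒ F(ω) = -2πi·ΣRes):
  Res_{z = - 15 i} g(z) = \frac{i e^{- 15 \omega}}{6}
  F(ω) = -2πi·ΣRes = \frac{\pi e^{- 15 \omega}}{3}

Case ω < 0 (upper half-plane, counterclockwise contour ⇒ F(ω) = +2πi·ΣRes):
  Res_{z = 15 i} g(z) = - \frac{i e^{15 \omega}}{6}
  F(ω) = 2πi·ΣRes = \frac{\pi e^{15 \omega}}{3}

Both cases combine into a single formula in |ω|:

F(ω) = \frac{\pi e^{- 15 \left|{\omega}\right|}}{3}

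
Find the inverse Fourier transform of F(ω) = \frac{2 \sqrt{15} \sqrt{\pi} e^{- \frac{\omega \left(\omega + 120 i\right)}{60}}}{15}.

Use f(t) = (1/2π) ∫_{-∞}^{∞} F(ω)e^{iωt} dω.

f(t) = 2 e^{- 15 \left(t - 2\right)^{2}}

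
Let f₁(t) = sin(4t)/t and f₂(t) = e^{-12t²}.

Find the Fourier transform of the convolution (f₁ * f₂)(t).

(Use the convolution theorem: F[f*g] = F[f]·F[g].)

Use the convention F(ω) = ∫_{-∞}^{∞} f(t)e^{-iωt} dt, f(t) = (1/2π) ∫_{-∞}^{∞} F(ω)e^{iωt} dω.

F[f₁*f₂](ω) = \begin{cases} \frac{\sqrt{3} \pi^{\frac{3}{2}} e^{- \frac{\omega^{2}}{48}}}{6} & \text{for}\: \omega > -4 \wedge \omega < 4 \\0 & \text{otherwise} \end{cases}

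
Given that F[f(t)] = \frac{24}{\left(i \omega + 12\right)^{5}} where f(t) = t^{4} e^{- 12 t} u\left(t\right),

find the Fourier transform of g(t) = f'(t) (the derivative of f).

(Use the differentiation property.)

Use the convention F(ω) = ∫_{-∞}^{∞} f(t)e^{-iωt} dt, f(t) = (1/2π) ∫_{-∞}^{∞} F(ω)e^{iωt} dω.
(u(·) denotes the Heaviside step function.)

F[g](ω) = \frac{24 i \omega}{\left(i \omega + 12\right)^{5}}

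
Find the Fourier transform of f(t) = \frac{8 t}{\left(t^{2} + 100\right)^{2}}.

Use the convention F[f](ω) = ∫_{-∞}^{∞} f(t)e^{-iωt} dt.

F(ω) = - \frac{2 i \pi \omega e^{- 10 \left|{\omega}\right|}}{5}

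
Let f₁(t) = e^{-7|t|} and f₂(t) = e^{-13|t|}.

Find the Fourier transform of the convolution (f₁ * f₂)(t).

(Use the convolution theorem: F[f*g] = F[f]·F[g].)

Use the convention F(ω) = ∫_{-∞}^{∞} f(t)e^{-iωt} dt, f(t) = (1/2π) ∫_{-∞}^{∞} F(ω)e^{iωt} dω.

F[f₁*f₂](ω) = \frac{364}{\left(\omega^{2} + 49\right) \left(\omega^{2} + 169\right)}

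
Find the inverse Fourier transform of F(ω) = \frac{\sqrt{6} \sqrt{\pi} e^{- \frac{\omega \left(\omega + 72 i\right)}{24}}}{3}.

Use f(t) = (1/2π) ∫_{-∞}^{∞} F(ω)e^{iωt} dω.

f(t) = 2 e^{- 6 \left(t - 3\right)^{2}}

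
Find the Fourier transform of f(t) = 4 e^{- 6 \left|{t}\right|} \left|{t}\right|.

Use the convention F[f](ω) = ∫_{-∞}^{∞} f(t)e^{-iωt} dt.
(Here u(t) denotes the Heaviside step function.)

F(ω) = \frac{8 \left(36 - \omega^{2}\right)}{\left(\omega^{2} + 36\right)^{2}}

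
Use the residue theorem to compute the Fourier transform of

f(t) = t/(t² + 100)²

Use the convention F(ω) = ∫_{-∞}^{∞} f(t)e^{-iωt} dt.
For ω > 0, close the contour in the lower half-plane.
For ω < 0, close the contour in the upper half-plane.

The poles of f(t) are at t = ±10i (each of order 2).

Let g(z) = f(z)e^{-iωz}; for large |z| the factor e^{-iωz} decays in the lower half-plane when ω > 0 and in the upper half-plane when ω < 0.

Case ω > 0 (lower half-plane, clockwise contour ⇒ F(ω) = -2πi·ΣRes):
  Res_{z = - 10 i} g(z) = \frac{\omega e^{- 10 \omega}}{40} (pole of order 2)
  F(ω) = -2πi·ΣRes = - \frac{i \pi \omega e^{- 10 \omega}}{20}

Case ω < 0 (upper half-plane, counterclockwise contour ⇒ F(ω) = +2πi·ΣRes):
  Res_{z = 10 i} g(z) = - \frac{\omega e^{10 \omega}}{40} (pole of order 2)
  F(ω) = 2πi·ΣRes = - \frac{i \pi \omega e^{10 \omega}}{20}

Both cases combine into a single formula in |ω|:

F(ω) = - \frac{i \pi \omega e^{- 10 \left|{\omega}\right|}}{20}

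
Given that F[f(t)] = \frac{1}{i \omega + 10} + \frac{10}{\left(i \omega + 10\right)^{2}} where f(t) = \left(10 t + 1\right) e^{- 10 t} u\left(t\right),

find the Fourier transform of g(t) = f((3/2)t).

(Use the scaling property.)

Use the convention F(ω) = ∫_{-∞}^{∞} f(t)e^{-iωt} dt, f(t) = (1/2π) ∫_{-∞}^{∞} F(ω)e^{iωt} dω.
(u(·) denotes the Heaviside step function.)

F[g](ω) = \frac{- i \omega - 30}{\omega^{2} - 30 i \omega - 225}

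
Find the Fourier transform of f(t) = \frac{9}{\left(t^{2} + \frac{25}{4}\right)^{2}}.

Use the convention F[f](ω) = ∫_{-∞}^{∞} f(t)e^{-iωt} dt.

F(ω) = \frac{18 \pi \left(5 \left|{\omega}\right| + 2\right) e^{- \frac{5 \left|{\omega}\right|}{2}}}{125}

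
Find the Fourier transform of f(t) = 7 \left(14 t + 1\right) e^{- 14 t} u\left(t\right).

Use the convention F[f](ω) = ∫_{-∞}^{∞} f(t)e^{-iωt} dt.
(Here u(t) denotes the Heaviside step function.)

F(ω) = \frac{7 \left(- i \omega - 28\right)}{\omega^{2} - 28 i \omega - 196}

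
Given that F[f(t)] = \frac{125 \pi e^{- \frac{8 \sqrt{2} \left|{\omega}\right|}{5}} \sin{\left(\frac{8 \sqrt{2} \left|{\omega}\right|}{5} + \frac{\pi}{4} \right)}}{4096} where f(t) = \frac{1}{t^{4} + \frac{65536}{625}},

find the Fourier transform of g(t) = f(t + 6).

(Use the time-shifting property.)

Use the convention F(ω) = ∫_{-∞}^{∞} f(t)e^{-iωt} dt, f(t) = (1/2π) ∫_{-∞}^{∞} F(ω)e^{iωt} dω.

F[g](ω) = \frac{125 \pi e^{6 i \omega - \frac{8 \sqrt{2} \left|{\omega}\right|}{5}} \sin{\left(\frac{8 \sqrt{2} \left|{\omega}\right|}{5} + \frac{\pi}{4} \right)}}{4096}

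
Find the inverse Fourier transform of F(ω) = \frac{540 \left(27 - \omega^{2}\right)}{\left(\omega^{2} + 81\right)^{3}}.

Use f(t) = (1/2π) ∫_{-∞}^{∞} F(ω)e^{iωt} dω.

f(t) = 5 t^{2} e^{- 9 \left|{t}\right|}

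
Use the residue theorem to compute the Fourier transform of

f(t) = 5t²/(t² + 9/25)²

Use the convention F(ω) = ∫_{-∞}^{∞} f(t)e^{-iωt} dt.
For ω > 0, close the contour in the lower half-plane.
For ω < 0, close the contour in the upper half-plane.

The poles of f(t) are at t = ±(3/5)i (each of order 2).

Let g(z) = f(z)e^{-iωz}; for large |z| the factor e^{-iωz} decays in the lower half-plane when ω > 0 and in the upper half-plane when ω < 0.

Case ω > 0 (lower half-plane, clockwise contour ⇒ F(ω) = -2πi·ΣRes):
  Res_{z = - \frac{3 i}{5}} g(z) = \frac{5 i \left(5 - 3 \omega\right) e^{- \frac{3 \omega}{5}}}{12} (pole of order 2)
  F(ω) = -2πi·ΣRes = \frac{5 \pi \left(5 - 3 \omega\right) e^{- \frac{3 \omega}{5}}}{6}

Case ω < 0 (upper half-plane, counterclockwise contour ⇒ F(ω) = +2πi·ΣRes):
  Res_{z = \frac{3 i}{5}} g(z) = \frac{5 i \left(- 3 \omega - 5\right) e^{\frac{3 \omega}{5}}}{12} (pole of order 2)
  F(ω) = 2πi·ΣRes = \frac{5 \pi \left(3 \omega + 5\right) e^{\frac{3 \omega}{5}}}{6}

Both cases combine into a single formula in |ω|:

F(ω) = \frac{5 \pi \left(5 - 3 \left|{\omega}\right|\right) e^{- \frac{3 \left|{\omega}\right|}{5}}}{6}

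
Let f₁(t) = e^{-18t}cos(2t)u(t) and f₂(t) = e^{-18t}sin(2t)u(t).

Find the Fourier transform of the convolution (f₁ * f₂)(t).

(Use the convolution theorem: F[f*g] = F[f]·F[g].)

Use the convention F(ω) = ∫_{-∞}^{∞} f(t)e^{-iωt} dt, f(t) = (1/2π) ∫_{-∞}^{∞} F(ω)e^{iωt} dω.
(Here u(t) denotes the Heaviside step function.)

F[f₁*f₂](ω) = \frac{2 \left(i \omega + 18\right)}{\left(\left(i \omega + 18\right)^{2} + 4\right)^{2}}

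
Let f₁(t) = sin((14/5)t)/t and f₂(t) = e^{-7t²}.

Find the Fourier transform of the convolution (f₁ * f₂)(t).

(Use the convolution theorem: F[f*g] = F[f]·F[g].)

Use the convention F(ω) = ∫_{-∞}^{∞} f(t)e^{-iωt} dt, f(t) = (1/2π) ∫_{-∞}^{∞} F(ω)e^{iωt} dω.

F[f₁*f₂](ω) = \begin{cases} \frac{\sqrt{7} \pi^{\frac{3}{2}} e^{- \frac{\omega^{2}}{28}}}{7} & \text{for}\: \omega > - \frac{14}{5} \wedge \omega < \frac{14}{5} \\0 & \text{otherwise} \end{cases}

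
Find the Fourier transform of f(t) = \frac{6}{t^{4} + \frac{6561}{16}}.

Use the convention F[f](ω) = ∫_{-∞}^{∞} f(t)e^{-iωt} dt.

F(ω) = \frac{16 \pi e^{- \frac{9 \sqrt{2} \left|{\omega}\right|}{4}} \sin{\left(\frac{9 \sqrt{2} \left|{\omega}\right|}{4} + \frac{\pi}{4} \right)}}{243}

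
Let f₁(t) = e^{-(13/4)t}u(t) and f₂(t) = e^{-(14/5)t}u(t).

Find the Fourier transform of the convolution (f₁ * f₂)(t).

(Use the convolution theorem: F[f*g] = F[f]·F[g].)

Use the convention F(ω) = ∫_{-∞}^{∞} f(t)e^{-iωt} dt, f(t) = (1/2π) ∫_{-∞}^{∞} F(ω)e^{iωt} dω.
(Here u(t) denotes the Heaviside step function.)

F[f₁*f₂](ω) = \frac{20}{- 20 \omega^{2} + 121 i \omega + 182}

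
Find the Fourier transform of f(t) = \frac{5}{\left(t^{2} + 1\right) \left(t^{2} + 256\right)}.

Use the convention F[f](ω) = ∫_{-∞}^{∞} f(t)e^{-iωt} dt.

F(ω) = \frac{\pi e^{- \left|{\omega}\right|}}{51} - \frac{\pi e^{- 16 \left|{\omega}\right|}}{816}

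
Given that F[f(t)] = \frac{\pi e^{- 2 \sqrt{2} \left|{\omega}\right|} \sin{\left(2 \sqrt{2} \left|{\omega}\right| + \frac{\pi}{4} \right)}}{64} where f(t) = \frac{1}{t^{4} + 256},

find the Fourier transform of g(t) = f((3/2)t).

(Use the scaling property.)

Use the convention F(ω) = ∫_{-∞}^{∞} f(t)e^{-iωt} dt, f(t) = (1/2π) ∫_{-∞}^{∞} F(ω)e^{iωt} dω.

F[g](ω) = \frac{\pi e^{- \frac{4 \sqrt{2} \left|{\omega}\right|}{3}} \sin{\left(\frac{4 \sqrt{2} \left|{\omega}\right|}{3} + \frac{\pi}{4} \right)}}{96}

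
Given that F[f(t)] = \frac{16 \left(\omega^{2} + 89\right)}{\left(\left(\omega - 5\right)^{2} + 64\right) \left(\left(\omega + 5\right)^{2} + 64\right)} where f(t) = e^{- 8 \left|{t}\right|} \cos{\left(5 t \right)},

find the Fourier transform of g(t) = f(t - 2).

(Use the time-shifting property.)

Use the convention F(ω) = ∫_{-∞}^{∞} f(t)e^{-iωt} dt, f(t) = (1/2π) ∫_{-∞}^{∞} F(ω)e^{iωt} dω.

F[g](ω) = \frac{16 \left(\omega^{2} + 89\right) e^{- 2 i \omega}}{\omega^{4} + 78 \omega^{2} + 7921}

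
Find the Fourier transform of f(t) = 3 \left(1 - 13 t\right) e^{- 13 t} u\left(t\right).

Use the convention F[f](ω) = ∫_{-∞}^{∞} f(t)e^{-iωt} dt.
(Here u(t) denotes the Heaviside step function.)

F(ω) = \frac{3 i \omega}{- \omega^{2} + 26 i \omega + 169}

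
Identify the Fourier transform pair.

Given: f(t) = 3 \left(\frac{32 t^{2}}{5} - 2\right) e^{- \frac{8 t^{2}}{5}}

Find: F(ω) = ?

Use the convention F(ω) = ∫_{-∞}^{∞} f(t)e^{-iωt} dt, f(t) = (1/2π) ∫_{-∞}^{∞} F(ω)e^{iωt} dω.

F(ω) = - \frac{15 \sqrt{10} \sqrt{\pi} \omega^{2} e^{- \frac{5 \omega^{2}}{32}}}{32}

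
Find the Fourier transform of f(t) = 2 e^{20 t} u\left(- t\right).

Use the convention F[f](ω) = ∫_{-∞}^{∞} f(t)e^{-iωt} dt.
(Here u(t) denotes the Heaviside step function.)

F(ω) = - \frac{2}{i \omega - 20}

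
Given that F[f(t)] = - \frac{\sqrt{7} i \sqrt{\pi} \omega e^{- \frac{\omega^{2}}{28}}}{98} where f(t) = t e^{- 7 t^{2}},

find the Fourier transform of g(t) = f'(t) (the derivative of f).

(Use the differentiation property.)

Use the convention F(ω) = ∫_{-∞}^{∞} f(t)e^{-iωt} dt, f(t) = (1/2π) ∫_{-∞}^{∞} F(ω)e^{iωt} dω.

F[g](ω) = \frac{\sqrt{7} \sqrt{\pi} \omega^{2} e^{- \frac{\omega^{2}}{28}}}{98}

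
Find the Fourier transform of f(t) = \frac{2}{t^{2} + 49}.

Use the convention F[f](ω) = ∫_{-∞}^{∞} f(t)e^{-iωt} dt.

F(ω) = \frac{2 \pi e^{- 7 \left|{\omega}\right|}}{7}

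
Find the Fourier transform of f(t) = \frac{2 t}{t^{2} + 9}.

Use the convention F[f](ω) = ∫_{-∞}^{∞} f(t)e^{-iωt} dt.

F(ω) = - 2 i \pi e^{- 3 \left|{\omega}\right|} \operatorname{sign}{\left(\omega \right)}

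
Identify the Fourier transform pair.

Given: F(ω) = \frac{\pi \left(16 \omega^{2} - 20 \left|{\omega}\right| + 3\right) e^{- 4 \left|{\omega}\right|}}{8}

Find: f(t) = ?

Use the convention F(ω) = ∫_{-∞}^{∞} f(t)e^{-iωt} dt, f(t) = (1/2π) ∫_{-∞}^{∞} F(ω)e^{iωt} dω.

f(t) = \frac{4 t^{4}}{\left(t^{2} + 16\right)^{3}}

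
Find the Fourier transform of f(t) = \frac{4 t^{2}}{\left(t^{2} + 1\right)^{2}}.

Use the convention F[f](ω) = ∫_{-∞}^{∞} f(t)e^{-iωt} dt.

F(ω) = 2 \pi \left(1 - \left|{\omega}\right|\right) e^{- \left|{\omega}\right|}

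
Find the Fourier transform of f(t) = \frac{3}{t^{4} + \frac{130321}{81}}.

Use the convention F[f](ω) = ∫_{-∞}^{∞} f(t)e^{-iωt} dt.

F(ω) = \frac{81 \pi e^{- \frac{19 \sqrt{2} \left|{\omega}\right|}{6}} \sin{\left(\frac{19 \sqrt{2} \left|{\omega}\right|}{6} + \frac{\pi}{4} \right)}}{6859}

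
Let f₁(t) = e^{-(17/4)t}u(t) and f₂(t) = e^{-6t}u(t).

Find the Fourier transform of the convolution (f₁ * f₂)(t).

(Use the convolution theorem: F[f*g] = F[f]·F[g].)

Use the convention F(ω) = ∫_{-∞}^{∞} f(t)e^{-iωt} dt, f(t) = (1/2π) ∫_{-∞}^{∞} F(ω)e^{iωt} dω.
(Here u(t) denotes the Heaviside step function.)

F[f₁*f₂](ω) = \frac{4}{\left(i \omega + 6\right) \left(4 i \omega + 17\right)}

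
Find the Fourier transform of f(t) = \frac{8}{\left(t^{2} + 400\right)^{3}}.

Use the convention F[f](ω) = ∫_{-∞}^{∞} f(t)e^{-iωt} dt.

F(ω) = \frac{\pi \left(400 \omega^{2} + 60 \left|{\omega}\right| + 3\right) e^{- 20 \left|{\omega}\right|}}{3200000}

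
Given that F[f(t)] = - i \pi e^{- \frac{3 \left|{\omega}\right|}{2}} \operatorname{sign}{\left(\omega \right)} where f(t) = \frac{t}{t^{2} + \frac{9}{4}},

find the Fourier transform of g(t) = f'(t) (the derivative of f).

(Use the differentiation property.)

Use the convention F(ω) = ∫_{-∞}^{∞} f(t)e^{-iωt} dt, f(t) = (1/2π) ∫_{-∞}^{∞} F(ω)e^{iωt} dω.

F[g](ω) = \pi \omega e^{- \frac{3 \left|{\omega}\right|}{2}} \operatorname{sign}{\left(\omega \right)}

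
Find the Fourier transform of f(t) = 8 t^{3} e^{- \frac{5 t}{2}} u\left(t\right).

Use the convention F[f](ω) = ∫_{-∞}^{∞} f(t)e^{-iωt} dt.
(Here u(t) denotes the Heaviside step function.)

F(ω) = \frac{768}{\left(2 i \omega + 5\right)^{4}}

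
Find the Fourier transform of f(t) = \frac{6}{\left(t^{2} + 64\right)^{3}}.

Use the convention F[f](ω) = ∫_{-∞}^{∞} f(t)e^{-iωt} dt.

F(ω) = \frac{3 \pi \left(64 \omega^{2} + 24 \left|{\omega}\right| + 3\right) e^{- 8 \left|{\omega}\right|}}{131072}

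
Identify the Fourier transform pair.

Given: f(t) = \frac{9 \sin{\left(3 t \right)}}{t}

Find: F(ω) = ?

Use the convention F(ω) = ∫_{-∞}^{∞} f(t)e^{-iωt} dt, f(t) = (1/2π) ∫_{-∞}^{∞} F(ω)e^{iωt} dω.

F(ω) = \begin{cases} 9 \pi & \text{for}\: \omega > -3 \wedge \omega < 3 \\0 & \text{otherwise} \end{cases}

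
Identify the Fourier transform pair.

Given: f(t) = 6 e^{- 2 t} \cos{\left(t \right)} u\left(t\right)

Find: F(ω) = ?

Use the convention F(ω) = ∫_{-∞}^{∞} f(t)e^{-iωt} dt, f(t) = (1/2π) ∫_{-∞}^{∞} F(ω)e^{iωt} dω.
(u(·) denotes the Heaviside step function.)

F(ω) = \frac{6 \left(i \omega + 2\right)}{\left(i \omega + 2\right)^{2} + 1}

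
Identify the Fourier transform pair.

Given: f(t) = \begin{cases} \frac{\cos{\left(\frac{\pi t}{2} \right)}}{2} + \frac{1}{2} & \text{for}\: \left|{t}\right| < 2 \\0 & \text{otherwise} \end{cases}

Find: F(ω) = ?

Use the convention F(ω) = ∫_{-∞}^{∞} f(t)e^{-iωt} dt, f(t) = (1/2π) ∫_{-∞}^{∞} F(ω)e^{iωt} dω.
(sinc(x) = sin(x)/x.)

F(ω) = - \frac{2 \pi^{2} \operatorname{sinc}{\left(2 \omega \right)}}{4 \omega^{2} - \pi^{2}}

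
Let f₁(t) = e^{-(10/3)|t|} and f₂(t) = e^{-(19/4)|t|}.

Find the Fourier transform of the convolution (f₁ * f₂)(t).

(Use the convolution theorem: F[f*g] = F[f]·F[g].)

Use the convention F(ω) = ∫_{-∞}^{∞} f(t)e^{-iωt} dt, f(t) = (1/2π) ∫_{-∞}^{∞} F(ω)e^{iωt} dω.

F[f₁*f₂](ω) = \frac{9120}{144 \omega^{4} + 4849 \omega^{2} + 36100}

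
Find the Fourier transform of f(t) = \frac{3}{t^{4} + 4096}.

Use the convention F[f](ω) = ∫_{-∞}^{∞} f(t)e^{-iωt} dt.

F(ω) = \frac{3 \pi e^{- 4 \sqrt{2} \left|{\omega}\right|} \sin{\left(4 \sqrt{2} \left|{\omega}\right| + \frac{\pi}{4} \right)}}{512}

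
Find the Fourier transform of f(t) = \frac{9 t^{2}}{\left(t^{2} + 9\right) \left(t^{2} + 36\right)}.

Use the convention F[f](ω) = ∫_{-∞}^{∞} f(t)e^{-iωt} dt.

F(ω) = \pi \left(2 - e^{3 \left|{\omega}\right|}\right) e^{- 6 \left|{\omega}\right|}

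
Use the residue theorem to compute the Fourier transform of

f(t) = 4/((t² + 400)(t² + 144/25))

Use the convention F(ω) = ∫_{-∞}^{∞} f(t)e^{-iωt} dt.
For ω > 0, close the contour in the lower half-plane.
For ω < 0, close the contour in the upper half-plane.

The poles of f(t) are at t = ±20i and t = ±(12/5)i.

Let g(z) = f(z)e^{-iωz}; for large |z| the factor e^{-iωz} decays in the lower half-plane when ω > 0 and in the upper half-plane when ω < 0.

Case ω > 0 (lower half-plane, clockwise contour ⇒ F(ω) = -2πi·ΣRes):
  Res_{z = - 20 i} g(z) = - \frac{5 i e^{- 20 \omega}}{19712}
  Res_{z = - \frac{12 i}{5}} g(z) = \frac{125 i e^{- \frac{12 \omega}{5}}}{59136}
  F(ω) = -2πi·ΣRes = - \frac{5 \pi e^{- 20 \omega}}{9856} + \frac{125 \pi e^{- \frac{12 \omega}{5}}}{29568}

Case ω < 0 (upper half-plane, counterclockwise contour ⇒ F(ω) = +2πi·ΣRes):
  Res_{z = 20 i} g(z) = \frac{5 i e^{20 \omega}}{19712}
  Res_{z = \frac{12 i}{5}} g(z) = - \frac{125 i e^{\frac{12 \omega}{5}}}{59136}
  F(ω) = 2πi·ΣRes = \frac{5 \pi \left(25 e^{\frac{12 \omega}{5}} - 3 e^{20 \omega}\right)}{29568}

Both cases combine into a single formula in |ω|:

F(ω) = - \frac{5 \pi e^{- 20 \left|{\omega}\right|}}{9856} + \frac{125 \pi e^{- \frac{12 \left|{\omega}\right|}{5}}}{29568}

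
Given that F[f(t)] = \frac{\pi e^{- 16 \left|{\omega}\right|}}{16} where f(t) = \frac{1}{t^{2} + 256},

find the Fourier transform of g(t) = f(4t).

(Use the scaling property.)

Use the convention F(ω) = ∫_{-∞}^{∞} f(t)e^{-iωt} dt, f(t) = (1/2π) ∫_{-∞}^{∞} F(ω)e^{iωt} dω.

F[g](ω) = \frac{\pi e^{- 4 \left|{\omega}\right|}}{64}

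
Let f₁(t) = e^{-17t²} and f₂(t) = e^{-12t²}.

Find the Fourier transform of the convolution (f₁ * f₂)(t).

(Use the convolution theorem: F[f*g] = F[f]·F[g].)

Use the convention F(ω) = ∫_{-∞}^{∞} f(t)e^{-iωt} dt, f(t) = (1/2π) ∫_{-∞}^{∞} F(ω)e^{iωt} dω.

F[f₁*f₂](ω) = \frac{\sqrt{51} \pi e^{- \frac{29 \omega^{2}}{816}}}{102}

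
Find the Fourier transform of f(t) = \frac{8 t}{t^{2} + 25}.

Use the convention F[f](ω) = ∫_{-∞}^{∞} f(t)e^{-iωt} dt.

F(ω) = - 8 i \pi e^{- 5 \left|{\omega}\right|} \operatorname{sign}{\left(\omega \right)}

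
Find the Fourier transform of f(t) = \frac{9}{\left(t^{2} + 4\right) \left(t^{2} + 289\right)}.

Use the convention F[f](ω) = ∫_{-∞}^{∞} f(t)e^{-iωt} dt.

F(ω) = \frac{3 \pi \left(17 e^{15 \left|{\omega}\right|} - 2\right) e^{- 17 \left|{\omega}\right|}}{3230}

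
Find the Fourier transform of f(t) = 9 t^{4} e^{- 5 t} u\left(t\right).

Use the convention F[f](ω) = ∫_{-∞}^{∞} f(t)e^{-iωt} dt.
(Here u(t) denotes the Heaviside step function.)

F(ω) = \frac{216}{\left(i \omega + 5\right)^{5}}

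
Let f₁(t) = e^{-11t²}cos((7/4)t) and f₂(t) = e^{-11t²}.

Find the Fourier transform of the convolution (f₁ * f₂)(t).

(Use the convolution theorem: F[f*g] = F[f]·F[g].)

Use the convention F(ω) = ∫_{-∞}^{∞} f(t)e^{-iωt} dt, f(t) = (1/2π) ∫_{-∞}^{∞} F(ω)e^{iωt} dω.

F[f₁*f₂](ω) = \frac{\pi \left(e^{\frac{7 \omega}{44}} + 1\right) e^{- \frac{\omega^{2}}{22} - \frac{7 \omega}{88} - \frac{49}{704}}}{22}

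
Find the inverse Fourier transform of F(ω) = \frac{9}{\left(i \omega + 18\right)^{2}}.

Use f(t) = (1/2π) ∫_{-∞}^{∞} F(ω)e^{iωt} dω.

f(t) = 9 t e^{- 18 t} u\left(t\right)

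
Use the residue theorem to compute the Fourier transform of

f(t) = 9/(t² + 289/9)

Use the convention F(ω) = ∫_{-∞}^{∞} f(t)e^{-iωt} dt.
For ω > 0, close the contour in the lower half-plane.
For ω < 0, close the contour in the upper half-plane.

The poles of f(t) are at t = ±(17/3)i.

Let g(z) = f(z)e^{-iωz}; for large |z| the factor e^{-iωz} decays in the lower half-plane when ω > 0 and in the upper half-plane when ω < 0.

Case ω > 0 (lower half-plane, clockwise contour ⇒ F(ω) = -2πi·ΣRes):
  Res_{z = - \frac{17 i}{3}} g(z) = \frac{27 i e^{- \frac{17 \omega}{3}}}{34}
  F(ω) = -2πi·ΣRes = \frac{27 \pi e^{- \frac{17 \omega}{3}}}{17}

Case ω < 0 (upper half-plane, counterclockwise contour ⇒ F(ω) = +2πi·ΣRes):
  Res_{z = \frac{17 i}{3}} g(z) = - \frac{27 i e^{\frac{17 \omega}{3}}}{34}
  F(ω) = 2πi·ΣRes = \frac{27 \pi e^{\frac{17 \omega}{3}}}{17}

Both cases combine into a single formula in |ω|:

F(ω) = \frac{27 \pi e^{- \frac{17 \left|{\omega}\right|}{3}}}{17}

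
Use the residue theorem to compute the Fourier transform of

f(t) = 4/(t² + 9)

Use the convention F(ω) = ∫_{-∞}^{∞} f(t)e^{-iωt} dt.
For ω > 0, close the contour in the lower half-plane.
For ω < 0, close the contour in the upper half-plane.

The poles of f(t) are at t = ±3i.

Let g(z) = f(z)e^{-iωz}; for large |z| the factor e^{-iωz} decays in the lower half-plane when ω > 0 and in the upper half-plane when ω < 0.

Case ω > 0 (lower half-plane, clockwise contour ⇒ F(ω) = -2πi·ΣRes):
  Res_{z = - 3 i} g(z) = \frac{2 i e^{- 3 \omega}}{3}
  F(ω) = -2πi·ΣRes = \frac{4 \pi e^{- 3 \omega}}{3}

Case ω < 0 (upper half-plane, counterclockwise contour ⇒ F(ω) = +2πi·ΣRes):
  Res_{z = 3 i} g(z) = - \frac{2 i e^{3 \omega}}{3}
  F(ω) = 2πi·ΣRes = \frac{4 \pi e^{3 \omega}}{3}

Both cases combine into a single formula in |ω|:

F(ω) = \frac{4 \pi e^{- 3 \left|{\omega}\right|}}{3}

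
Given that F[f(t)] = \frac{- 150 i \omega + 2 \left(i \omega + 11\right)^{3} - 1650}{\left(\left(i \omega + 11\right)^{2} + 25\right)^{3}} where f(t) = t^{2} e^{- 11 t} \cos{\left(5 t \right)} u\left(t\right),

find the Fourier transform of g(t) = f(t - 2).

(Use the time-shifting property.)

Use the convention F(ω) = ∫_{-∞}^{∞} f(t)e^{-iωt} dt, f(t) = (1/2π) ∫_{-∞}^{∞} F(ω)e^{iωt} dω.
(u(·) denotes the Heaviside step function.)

F[g](ω) = \frac{2 \left(- 75 i \omega + \left(i \omega + 11\right)^{3} - 825\right) e^{- 2 i \omega}}{\left(\left(i \omega + 11\right)^{2} + 25\right)^{3}}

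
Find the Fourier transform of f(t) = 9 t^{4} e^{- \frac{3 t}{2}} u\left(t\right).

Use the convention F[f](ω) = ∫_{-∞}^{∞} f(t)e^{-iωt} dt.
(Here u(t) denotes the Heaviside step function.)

F(ω) = \frac{6912}{\left(2 i \omega + 3\right)^{5}}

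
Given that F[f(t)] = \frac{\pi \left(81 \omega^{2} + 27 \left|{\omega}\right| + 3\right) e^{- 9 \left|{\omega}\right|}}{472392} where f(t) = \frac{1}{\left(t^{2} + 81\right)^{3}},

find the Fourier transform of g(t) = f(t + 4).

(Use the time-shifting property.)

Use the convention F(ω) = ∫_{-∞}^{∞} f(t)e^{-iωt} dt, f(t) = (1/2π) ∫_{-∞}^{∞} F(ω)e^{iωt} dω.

F[g](ω) = \frac{\pi \left(27 \omega^{2} + 9 \left|{\omega}\right| + 1\right) e^{4 i \omega - 9 \left|{\omega}\right|}}{157464}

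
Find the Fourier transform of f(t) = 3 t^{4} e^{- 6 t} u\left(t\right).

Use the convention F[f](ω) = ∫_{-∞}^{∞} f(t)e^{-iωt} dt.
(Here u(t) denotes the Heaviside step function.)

F(ω) = \frac{72}{\left(i \omega + 6\right)^{5}}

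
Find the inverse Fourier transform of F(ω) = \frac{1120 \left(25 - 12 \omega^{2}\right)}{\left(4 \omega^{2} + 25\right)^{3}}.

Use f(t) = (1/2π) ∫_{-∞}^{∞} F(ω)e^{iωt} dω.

f(t) = 7 t^{2} e^{- \frac{5 \left|{t}\right|}{2}}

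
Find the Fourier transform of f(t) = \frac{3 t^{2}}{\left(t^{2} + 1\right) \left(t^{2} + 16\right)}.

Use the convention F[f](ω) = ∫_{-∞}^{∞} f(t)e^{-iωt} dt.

F(ω) = \frac{\pi \left(4 - e^{3 \left|{\omega}\right|}\right) e^{- 4 \left|{\omega}\right|}}{5}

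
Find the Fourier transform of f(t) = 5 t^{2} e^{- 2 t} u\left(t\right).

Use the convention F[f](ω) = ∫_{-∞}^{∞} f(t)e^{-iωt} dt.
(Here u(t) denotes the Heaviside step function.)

F(ω) = \frac{10}{\left(i \omega + 2\right)^{3}}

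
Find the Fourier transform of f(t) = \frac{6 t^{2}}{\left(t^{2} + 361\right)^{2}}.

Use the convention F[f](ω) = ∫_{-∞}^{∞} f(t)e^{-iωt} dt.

F(ω) = \frac{3 \pi \left(1 - 19 \left|{\omega}\right|\right) e^{- 19 \left|{\omega}\right|}}{19}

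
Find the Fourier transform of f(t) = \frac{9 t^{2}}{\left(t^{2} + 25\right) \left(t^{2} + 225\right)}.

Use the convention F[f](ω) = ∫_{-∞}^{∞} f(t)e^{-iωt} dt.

F(ω) = \frac{9 \pi \left(3 - e^{10 \left|{\omega}\right|}\right) e^{- 15 \left|{\omega}\right|}}{40}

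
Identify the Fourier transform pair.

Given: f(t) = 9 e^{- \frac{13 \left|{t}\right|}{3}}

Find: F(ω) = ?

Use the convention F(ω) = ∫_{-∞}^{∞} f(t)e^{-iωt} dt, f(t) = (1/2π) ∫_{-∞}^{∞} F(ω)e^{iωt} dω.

F(ω) = \frac{702}{9 \omega^{2} + 169}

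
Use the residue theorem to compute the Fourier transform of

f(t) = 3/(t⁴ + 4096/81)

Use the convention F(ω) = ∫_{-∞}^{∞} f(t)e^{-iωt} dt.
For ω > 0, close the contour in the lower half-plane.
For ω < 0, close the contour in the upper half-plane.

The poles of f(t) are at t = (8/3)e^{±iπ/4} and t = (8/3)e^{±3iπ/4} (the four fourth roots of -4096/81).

Let g(z) = f(z)e^{-iωz}; for large |z| the factor e^{-iωz} decays in the lower half-plane when ω > 0 and in the upper half-plane when ω < 0.

Case ω > 0 (lower half-plane, clockwise contour ⇒ F(ω) = -2πi·ΣRes):
  Res_{z = - \frac{4 \sqrt{2}}{3} - \frac{4 \sqrt{2} i}{3}} g(z) = \frac{81 \sqrt{2} i \left(1 - i\right) e^{\frac{4 \sqrt{2} \omega \left(-1 + i\right)}{3}}}{4096}
  Res_{z = \frac{4 \sqrt{2}}{3} - \frac{4 \sqrt{2} i}{3}} g(z) = \frac{81 \sqrt{2} i \left(1 + i\right) e^{- \frac{4 \sqrt{2} \omega \left(1 + i\right)}{3}}}{4096}
  F(ω) = -2πi·ΣRes = \frac{81 \sqrt{2} \pi \left(1 - i\right) \left(e^{\frac{8 \sqrt{2} i \omega}{3}} + i\right) e^{- \frac{4 \sqrt{2} \omega \left(1 + i\right)}{3}}}{2048} = \frac{81 \sqrt{2} \pi \left(\sin{\left(\frac{4 \sqrt{2} \omega}{3} \right)} + \cos{\left(\frac{4 \sqrt{2} \omega}{3} \right)}\right) e^{- \frac{4 \sqrt{2} \omega}{3}}}{1024}

Case ω < 0 (upper half-plane, counterclockwise contour ⇒ F(ω) = +2πi·ΣRes):
  Res_{z = \frac{4 \sqrt{2}}{3} + \frac{4 \sqrt{2} i}{3}} g(z) = \frac{81 \sqrt{2} i \left(-1 + i\right) e^{\frac{4 \sqrt{2} \omega \left(1 - i\right)}{3}}}{4096}
  Res_{z = - \frac{4 \sqrt{2}}{3} + \frac{4 \sqrt{2} i}{3}} g(z) = \frac{81 \sqrt{2} \left(1 - i\right) e^{\frac{4 \sqrt{2} \omega \left(1 + i\right)}{3}}}{4096}
  F(ω) = 2πi·ΣRes = - \frac{81 \sqrt{2} i \pi \left(i \left(1 - i\right) e^{\frac{4 \sqrt{2} \omega \left(1 - i\right)}{3}} - \left(1 - i\right) e^{\frac{4 \sqrt{2} \omega \left(1 + i\right)}{3}}\right)}{2048} = \frac{81 \sqrt{2} \pi \left(- \sin{\left(\frac{4 \sqrt{2} \omega}{3} \right)} + \cos{\left(\frac{4 \sqrt{2} \omega}{3} \right)}\right) e^{\frac{4 \sqrt{2} \omega}{3}}}{1024}

Both cases combine into a single formula in |ω|:

F(ω) = \frac{81 \sqrt{2} \pi \left(\sin{\left(\frac{4 \sqrt{2} \left|{\omega}\right|}{3} \right)} + \cos{\left(\frac{4 \sqrt{2} \left|{\omega}\right|}{3} \right)}\right) e^{- \frac{4 \sqrt{2} \left|{\omega}\right|}{3}}}{1024}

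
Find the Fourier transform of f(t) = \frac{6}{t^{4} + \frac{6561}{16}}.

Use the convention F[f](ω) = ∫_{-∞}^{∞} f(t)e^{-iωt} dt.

F(ω) = \frac{16 \pi e^{- \frac{9 \sqrt{2} \left|{\omega}\right|}{4}} \sin{\left(\frac{9 \sqrt{2} \left|{\omega}\right|}{4} + \frac{\pi}{4} \right)}}{243}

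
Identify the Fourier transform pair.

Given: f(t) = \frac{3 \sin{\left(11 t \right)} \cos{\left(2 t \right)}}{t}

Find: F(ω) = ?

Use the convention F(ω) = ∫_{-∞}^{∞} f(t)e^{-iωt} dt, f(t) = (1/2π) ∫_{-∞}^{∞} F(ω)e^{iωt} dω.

F(ω) = \begin{cases} 3 \pi & \text{for}\: \omega > -9 \wedge \omega < 9 \\\frac{3 \pi}{2} & \text{for}\: \omega > -13 \wedge \omega < 13 \\0 & \text{otherwise} \end{cases}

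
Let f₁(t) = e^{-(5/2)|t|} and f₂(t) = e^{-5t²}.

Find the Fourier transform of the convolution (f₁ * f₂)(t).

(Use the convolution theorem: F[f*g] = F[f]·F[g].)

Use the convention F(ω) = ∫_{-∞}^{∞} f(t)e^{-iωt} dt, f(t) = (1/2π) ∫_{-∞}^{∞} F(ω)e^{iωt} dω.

F[f₁*f₂](ω) = \frac{4 \sqrt{5} \sqrt{\pi} e^{- \frac{\omega^{2}}{20}}}{4 \omega^{2} + 25}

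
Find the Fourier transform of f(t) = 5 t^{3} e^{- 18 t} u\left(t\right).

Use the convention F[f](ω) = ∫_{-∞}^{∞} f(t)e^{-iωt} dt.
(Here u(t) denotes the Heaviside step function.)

F(ω) = \frac{30}{\left(i \omega + 18\right)^{4}}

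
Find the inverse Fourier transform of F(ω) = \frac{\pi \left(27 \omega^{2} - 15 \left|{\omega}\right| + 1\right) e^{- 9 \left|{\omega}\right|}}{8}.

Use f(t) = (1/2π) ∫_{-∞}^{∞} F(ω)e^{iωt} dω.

f(t) = \frac{3 t^{4}}{\left(t^{2} + 81\right)^{3}}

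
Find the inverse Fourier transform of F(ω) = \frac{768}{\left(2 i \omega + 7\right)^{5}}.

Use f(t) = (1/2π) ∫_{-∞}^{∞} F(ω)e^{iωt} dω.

f(t) = t^{4} e^{- \frac{7 t}{2}} u\left(t\right)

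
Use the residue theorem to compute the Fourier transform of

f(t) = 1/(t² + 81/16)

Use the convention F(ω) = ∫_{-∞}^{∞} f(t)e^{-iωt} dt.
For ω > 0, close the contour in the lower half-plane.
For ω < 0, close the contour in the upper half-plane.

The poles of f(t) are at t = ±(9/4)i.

Let g(z) = f(z)e^{-iωz}; for large |z| the factor e^{-iωz} decays in the lower half-plane when ω > 0 and in the upper half-plane when ω < 0.

Case ω > 0 (lower half-plane, clockwise contour ⇒ F(ω) = -2πi·ΣRes):
  Res_{z = - \frac{9 i}{4}} g(z) = \frac{2 i e^{- \frac{9 \omega}{4}}}{9}
  F(ω) = -2πi·ΣRes = \frac{4 \pi e^{- \frac{9 \omega}{4}}}{9}

Case ω < 0 (upper half-plane, counterclockwise contour ⇒ F(ω) = +2πi·ΣRes):
  Res_{z = \frac{9 i}{4}} g(z) = - \frac{2 i e^{\frac{9 \omega}{4}}}{9}
  F(ω) = 2πi·ΣRes = \frac{4 \pi e^{\frac{9 \omega}{4}}}{9}

Both cases combine into a single formula in |ω|:

F(ω) = \frac{4 \pi e^{- \frac{9 \left|{\omega}\right|}{4}}}{9}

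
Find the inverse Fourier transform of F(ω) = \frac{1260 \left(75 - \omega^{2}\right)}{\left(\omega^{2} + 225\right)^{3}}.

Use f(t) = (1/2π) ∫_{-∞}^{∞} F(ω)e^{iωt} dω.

f(t) = 7 t^{2} e^{- 15 \left|{t}\right|}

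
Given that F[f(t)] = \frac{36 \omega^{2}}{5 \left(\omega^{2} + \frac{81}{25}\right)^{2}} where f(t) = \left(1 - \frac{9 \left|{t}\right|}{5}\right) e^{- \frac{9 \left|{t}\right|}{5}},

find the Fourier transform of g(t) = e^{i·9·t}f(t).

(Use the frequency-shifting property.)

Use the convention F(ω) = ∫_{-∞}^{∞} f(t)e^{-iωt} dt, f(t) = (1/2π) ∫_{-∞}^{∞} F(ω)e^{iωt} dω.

F[g](ω) = \frac{4500 \left(\omega - 9\right)^{2}}{\left(25 \left(\omega - 9\right)^{2} + 81\right)^{2}}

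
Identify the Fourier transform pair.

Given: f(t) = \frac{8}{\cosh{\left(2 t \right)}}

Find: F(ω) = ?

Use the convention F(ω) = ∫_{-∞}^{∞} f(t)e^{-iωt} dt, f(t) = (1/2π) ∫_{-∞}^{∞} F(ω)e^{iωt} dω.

F(ω) = \frac{4 \pi}{\cosh{\left(\frac{\pi \omega}{4} \right)}}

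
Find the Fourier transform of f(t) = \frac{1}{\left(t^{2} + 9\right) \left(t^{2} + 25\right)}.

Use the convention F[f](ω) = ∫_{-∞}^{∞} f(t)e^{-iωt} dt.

F(ω) = \frac{\pi \left(5 e^{2 \left|{\omega}\right|} - 3\right) e^{- 5 \left|{\omega}\right|}}{240}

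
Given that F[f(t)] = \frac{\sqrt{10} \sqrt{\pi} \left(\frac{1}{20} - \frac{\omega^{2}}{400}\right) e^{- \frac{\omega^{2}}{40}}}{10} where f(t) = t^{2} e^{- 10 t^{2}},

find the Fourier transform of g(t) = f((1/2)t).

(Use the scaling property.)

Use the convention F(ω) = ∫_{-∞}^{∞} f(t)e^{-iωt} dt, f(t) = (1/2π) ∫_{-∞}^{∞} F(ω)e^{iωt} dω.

F[g](ω) = \frac{\sqrt{10} \sqrt{\pi} \left(5 - \omega^{2}\right) e^{- \frac{\omega^{2}}{10}}}{500}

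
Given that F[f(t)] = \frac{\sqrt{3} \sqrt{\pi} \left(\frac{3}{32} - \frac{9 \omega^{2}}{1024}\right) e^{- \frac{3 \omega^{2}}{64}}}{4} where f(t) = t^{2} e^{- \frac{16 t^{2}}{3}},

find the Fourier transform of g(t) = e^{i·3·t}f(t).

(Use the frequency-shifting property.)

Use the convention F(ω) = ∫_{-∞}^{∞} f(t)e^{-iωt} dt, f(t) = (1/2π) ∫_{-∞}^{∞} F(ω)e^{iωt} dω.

F[g](ω) = \frac{3 \sqrt{3} \sqrt{\pi} \left(32 - 3 \left(\omega - 3\right)^{2}\right) e^{- \frac{3 \left(\omega - 3\right)^{2}}{64}}}{4096}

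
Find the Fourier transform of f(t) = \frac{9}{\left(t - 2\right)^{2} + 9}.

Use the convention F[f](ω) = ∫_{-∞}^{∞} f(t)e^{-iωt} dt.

F(ω) = 3 \pi e^{- 2 i \omega - 3 \left|{\omega}\right|}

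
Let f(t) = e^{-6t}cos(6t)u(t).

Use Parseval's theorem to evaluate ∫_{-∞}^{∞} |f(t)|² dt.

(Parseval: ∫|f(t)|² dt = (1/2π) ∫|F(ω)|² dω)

∫|f(t)|² dt = \frac{1}{16}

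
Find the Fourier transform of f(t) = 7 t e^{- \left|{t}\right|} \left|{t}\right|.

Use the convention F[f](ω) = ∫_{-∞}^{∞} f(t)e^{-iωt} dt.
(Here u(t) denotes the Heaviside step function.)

F(ω) = \frac{28 i \omega \left(\omega^{2} - 3\right)}{\left(\omega^{2} + 1\right)^{3}}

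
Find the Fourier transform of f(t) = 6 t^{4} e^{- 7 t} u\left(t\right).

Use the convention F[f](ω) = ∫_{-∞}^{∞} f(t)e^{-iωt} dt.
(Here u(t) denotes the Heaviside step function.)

F(ω) = \frac{144}{\left(i \omega + 7\right)^{5}}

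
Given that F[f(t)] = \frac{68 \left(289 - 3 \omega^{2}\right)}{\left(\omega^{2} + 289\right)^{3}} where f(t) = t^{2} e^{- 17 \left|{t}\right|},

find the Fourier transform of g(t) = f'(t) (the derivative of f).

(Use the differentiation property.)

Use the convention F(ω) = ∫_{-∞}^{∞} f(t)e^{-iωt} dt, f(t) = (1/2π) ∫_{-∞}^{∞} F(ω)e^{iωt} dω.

F[g](ω) = - \frac{68 i \omega \left(3 \omega^{2} - 289\right)}{\left(\omega^{2} + 289\right)^{3}}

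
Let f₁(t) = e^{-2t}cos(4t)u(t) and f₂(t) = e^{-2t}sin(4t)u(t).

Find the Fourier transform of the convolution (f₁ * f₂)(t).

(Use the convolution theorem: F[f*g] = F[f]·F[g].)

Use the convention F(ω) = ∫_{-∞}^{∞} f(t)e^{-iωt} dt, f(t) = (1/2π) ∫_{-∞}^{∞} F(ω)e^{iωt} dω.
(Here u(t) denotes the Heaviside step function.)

F[f₁*f₂](ω) = \frac{4 \left(i \omega + 2\right)}{\left(\left(i \omega + 2\right)^{2} + 16\right)^{2}}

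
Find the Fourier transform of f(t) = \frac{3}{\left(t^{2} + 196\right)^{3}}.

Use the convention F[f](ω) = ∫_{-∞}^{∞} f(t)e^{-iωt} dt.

F(ω) = \frac{3 \pi \left(196 \omega^{2} + 42 \left|{\omega}\right| + 3\right) e^{- 14 \left|{\omega}\right|}}{4302592}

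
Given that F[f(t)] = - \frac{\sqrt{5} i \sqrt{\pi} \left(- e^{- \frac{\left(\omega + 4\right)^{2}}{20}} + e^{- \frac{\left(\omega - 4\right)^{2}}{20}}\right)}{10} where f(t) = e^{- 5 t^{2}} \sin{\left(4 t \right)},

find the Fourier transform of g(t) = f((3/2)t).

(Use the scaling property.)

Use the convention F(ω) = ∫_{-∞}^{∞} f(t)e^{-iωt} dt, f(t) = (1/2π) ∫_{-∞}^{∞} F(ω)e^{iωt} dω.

F[g](ω) = \frac{\sqrt{5} i \sqrt{\pi} \left(1 - e^{\frac{8 \omega}{15}}\right) e^{- \frac{\omega^{2}}{45} - \frac{4 \omega}{15} - \frac{4}{5}}}{15}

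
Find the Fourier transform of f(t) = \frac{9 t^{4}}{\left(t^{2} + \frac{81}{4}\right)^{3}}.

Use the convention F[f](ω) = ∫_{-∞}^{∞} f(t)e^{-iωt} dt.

F(ω) = \frac{3 \pi \left(27 \omega^{2} - 30 \left|{\omega}\right| + 4\right) e^{- \frac{9 \left|{\omega}\right|}{2}}}{16}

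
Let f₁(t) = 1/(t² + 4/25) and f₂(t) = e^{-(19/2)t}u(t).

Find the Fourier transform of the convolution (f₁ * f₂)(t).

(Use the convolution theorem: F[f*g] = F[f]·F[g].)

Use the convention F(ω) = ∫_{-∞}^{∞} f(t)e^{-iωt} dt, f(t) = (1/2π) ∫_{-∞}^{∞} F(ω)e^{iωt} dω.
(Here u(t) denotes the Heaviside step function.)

F[f₁*f₂](ω) = \frac{5 \pi e^{- \frac{2 \left|{\omega}\right|}{5}}}{2 i \omega + 19}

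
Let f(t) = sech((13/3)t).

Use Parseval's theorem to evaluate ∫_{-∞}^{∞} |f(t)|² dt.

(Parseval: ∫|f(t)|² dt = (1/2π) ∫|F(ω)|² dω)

∫|f(t)|² dt = \frac{6}{13}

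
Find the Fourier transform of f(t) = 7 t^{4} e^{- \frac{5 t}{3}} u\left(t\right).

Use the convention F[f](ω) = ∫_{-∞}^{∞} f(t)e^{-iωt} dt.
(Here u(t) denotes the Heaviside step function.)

F(ω) = \frac{40824}{\left(3 i \omega + 5\right)^{5}}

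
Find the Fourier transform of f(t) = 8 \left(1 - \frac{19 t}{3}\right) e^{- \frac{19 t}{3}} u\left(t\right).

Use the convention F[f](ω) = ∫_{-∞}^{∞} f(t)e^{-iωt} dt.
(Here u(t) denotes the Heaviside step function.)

F(ω) = \frac{72 i \omega}{- 9 \omega^{2} + 114 i \omega + 361}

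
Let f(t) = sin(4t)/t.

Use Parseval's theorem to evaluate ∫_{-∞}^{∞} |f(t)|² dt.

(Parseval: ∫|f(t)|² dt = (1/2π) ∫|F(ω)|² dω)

∫|f(t)|² dt = 4 \pi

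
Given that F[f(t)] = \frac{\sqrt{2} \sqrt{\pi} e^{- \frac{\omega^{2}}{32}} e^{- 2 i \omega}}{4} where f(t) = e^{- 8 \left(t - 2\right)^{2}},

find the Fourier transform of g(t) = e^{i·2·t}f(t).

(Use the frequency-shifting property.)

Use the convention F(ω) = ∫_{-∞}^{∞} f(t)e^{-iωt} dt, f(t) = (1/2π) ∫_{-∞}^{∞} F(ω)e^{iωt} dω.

F[g](ω) = \frac{\sqrt{2} \sqrt{\pi} e^{- \frac{\left(\omega - 2\right) \left(\omega - 2 + 64 i\right)}{32}}}{4}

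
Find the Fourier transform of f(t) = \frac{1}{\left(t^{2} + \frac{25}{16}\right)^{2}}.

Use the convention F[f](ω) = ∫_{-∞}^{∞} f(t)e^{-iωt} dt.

F(ω) = \frac{8 \pi \left(5 \left|{\omega}\right| + 4\right) e^{- \frac{5 \left|{\omega}\right|}{4}}}{125}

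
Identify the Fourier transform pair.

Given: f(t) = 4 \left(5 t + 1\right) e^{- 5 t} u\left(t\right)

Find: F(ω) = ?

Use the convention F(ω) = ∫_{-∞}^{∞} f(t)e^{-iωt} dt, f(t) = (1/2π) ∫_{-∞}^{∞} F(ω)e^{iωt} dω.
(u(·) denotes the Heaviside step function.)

F(ω) = \frac{4 \left(- i \omega - 10\right)}{\omega^{2} - 10 i \omega - 25}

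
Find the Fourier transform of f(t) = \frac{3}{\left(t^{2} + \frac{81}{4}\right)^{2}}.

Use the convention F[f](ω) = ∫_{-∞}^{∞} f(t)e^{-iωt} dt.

F(ω) = \frac{2 \pi \left(9 \left|{\omega}\right| + 2\right) e^{- \frac{9 \left|{\omega}\right|}{2}}}{243}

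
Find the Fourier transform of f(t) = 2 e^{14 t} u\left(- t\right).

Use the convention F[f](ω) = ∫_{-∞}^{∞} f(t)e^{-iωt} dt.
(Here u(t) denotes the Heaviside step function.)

F(ω) = - \frac{2}{i \omega - 14}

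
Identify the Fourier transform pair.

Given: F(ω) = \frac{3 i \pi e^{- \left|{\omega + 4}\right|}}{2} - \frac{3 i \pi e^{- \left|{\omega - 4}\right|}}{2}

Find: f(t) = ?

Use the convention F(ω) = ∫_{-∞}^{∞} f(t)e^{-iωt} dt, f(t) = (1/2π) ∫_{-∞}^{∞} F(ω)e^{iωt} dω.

f(t) = \frac{3 \sin{\left(4 t \right)}}{t^{2} + 1}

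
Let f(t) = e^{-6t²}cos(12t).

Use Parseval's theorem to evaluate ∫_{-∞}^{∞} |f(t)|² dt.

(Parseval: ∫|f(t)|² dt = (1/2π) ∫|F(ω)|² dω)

∫|f(t)|² dt = \frac{\sqrt{3} \sqrt{\pi} \left(1 + e^{12}\right)}{12 e^{12}}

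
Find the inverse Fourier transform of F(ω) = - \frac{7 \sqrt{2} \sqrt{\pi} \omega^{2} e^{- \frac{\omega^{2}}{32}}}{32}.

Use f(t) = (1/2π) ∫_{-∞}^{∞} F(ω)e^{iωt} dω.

f(t) = 7 \left(32 t^{2} - 2\right) e^{- 8 t^{2}}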